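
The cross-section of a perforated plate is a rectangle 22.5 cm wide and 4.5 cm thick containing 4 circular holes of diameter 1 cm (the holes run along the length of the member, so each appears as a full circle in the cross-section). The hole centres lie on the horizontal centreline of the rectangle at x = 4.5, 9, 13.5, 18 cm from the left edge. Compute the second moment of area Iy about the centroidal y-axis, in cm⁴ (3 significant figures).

Break the section into simple shapes (no overlaps), measuring from the bottom-left corner of the bounding box.
Plate: 22.5 × 4.5, A = 101.25 cm², x = 11.25 cm, Ī = 4271.5 cm⁴.
Hole 1 (subtracted): ⌀1, A = 0.7854 cm², x = 4.5 cm, Ī = 0.049087 cm⁴.
Hole 2 (subtracted): ⌀1, A = 0.7854 cm², x = 9 cm, Ī = 0.049087 cm⁴.
Hole 3 (subtracted): ⌀1, A = 0.7854 cm², x = 13.5 cm, Ī = 0.049087 cm⁴.
Hole 4 (subtracted): ⌀1, A = 0.7854 cm², x = 18 cm, Ī = 0.049087 cm⁴.
By symmetry the centroid is at mid-width, x̄ = 11.25 cm.
Transfer each piece to the centroidal y-axis using Ī + A·d² with d = x − 11.25:
  plate: d = 0 cm → contributes +4271.5 cm⁴
  hole 1: d = -6.75 cm → contributes −35.834 cm⁴
  hole 2: d = -2.25 cm → contributes −4.0252 cm⁴
  hole 3: d = 2.25 cm → contributes −4.0252 cm⁴
  hole 4: d = 6.75 cm → contributes −35.834 cm⁴
Total I = 4191.8 cm⁴.

Iy ≈ 4190 cm⁴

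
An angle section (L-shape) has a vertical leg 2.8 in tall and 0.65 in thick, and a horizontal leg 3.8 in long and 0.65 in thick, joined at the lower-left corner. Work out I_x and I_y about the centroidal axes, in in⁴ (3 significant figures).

Treat the section as a set of non-overlapping primitives; coordinates are from the bounding-box lower-left.
Vertical leg: 0.65 × 2.8, A = 1.82 in², y = 1.4 in, Ī = 1.1891 in⁴.
Horizontal leg (remainder): 3.15 × 0.65, A = 2.0475 in², y = 0.325 in, Ī = 0.072089 in⁴.
Centroid: ȳ = ΣA·y / ΣA = 0.83088 in.
Transfer each piece to the centroidal x-axis using Ī + A·d² with d = y − 0.83088:
  vertical leg: d = 0.56912 in → contributes +1.7786 in⁴
  horizontal leg (remainder): d = -0.50588 in → contributes +0.59608 in⁴
Total I = 2.3746 in⁴.
For the y-axis: x̄ = 1.3309 in.
Repeating about the centroidal y-axis gives I_y = 5.2354 in⁴.

I_x ≈ 2.37 in⁴, I_y ≈ 5.24 in⁴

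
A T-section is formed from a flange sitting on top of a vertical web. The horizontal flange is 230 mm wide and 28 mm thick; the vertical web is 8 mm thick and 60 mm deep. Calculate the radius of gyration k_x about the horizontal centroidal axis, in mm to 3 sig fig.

k_x ≈ 14.4 mm

Break the section into simple shapes (no overlaps), measuring from the bottom-left corner of the bounding box.
Flange: 230 × 28, A = 6 440 mm², y = 74 mm, Ī = 420 747 mm⁴.
Web: 8 × 60, A = 480 mm², y = 30 mm, Ī = 144 000 mm⁴.
Centroid: ȳ = ΣA·y / ΣA = 70.948 mm.
Transfer each piece to the horizontal centroidal axis using Ī + A·d² with d = y − 70.948:
  flange: d = 3.052 mm → contributes +480 734 mm⁴
  web: d = -40.948 mm → contributes +948 834 mm⁴
Total I = 1 429 568 mm⁴.
Radius of gyration: k = √(I/A) = √(1 429 568 / 6 920) = 14.373 mm.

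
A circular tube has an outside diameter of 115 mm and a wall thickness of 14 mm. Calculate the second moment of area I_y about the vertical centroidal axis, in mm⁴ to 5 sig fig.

I_y ≈ 5.7732 × 10⁶ mm⁴

Split into non-overlapping primitives; take the origin at the lower-left of the bounding box.
Outer circle: ⌀115, A = 10386.89 mm², x = 57.5 mm, Ī = 8 585 414 mm⁴.
Bore (subtracted): ⌀87, A = 5944.679 mm², x = 57.5 mm, Ī = 2 812 205 mm⁴.
By symmetry the centroid is at mid-width, x̄ = 57.5 mm.
All pieces are centred on the vertical centroidal axis, so I = ΣĪ (holes subtracted) = 5 773 210 mm⁴.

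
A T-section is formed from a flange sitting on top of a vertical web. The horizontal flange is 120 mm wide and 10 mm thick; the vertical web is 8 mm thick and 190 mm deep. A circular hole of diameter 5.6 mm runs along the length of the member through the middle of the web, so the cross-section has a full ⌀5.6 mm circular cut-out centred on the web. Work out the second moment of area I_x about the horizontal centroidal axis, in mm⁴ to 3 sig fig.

I_x ≈ 1.12 × 10⁷ mm⁴

Treat the section as a set of non-overlapping primitives; coordinates are from the bounding-box lower-left.
Flange: 120 × 10, A = 1 200 mm², y = 195 mm, Ī = 10 000 mm⁴.
Web: 8 × 190, A = 1 520 mm², y = 95 mm, Ī = 4 572 667 mm⁴.
Hole (subtracted): ⌀5.6, A = 24.63 mm², y = 95 mm, Ī = 48.275 mm⁴.
Centroid: ȳ = ΣA·y / ΣA = 139.52 mm.
Transfer each piece to the horizontal centroidal axis using Ī + A·d² with d = y − 139.52:
  flange: d = 55.479 mm → contributes +3 703 531 mm⁴
  web: d = -44.521 mm → contributes +7 585 460 mm⁴
  hole: d = -44.521 mm → contributes −48 868 mm⁴
Total I = 11 240 123 mm⁴.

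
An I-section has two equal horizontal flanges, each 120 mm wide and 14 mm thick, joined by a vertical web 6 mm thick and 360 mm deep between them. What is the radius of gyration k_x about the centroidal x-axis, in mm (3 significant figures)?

k_x ≈ 160 mm

Break the section into simple shapes (no overlaps), measuring from the bottom-left corner of the bounding box.
Bottom flange: 120 × 14, A = 1 680 mm², y = 7 mm, Ī = 27 440 mm⁴.
Web: 6 × 360, A = 2 160 mm², y = 194 mm, Ī = 23 328 000 mm⁴.
Top flange: 120 × 14, A = 1 680 mm², y = 381 mm, Ī = 27 440 mm⁴.
By symmetry the centroid is at mid-height, ȳ = 194 mm.
Transfer each piece to the centroidal x-axis using Ī + A·d² with d = y − 194:
  bottom flange: d = -187 mm → contributes +58 775 360 mm⁴
  web: d = 0 mm → contributes +23 328 000 mm⁴
  top flange: d = 187 mm → contributes +58 775 360 mm⁴
Total I = 140 878 720 mm⁴.
Radius of gyration: k = √(I/A) = √(140 878 720 / 5 520) = 159.75 mm.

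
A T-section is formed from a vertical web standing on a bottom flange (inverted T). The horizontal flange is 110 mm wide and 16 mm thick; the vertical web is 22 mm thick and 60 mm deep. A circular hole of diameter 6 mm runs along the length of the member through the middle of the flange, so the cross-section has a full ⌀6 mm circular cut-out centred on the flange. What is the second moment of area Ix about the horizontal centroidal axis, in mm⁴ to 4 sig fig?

Ix ≈ 1.515 × 10⁶ mm⁴

Decompose the section into non-overlapping parts with the origin at the bottom-left of its bounding rectangle.
Flange: 110 × 16, A = 1 760 mm², y = 8 mm, Ī = 37546.7 mm⁴.
Web: 22 × 60, A = 1 320 mm², y = 46 mm, Ī = 396 000 mm⁴.
Hole (subtracted): ⌀6, A = 28.2743 mm², y = 8 mm, Ī = 63.6173 mm⁴.
Centroid: ȳ = ΣA·y / ΣA = 24.4366 mm.
Transfer each piece to the horizontal centroidal axis using Ī + A·d² with d = y − 24.4366:
  flange: d = -16.4366 mm → contributes +513 032 mm⁴
  web: d = 21.5634 mm → contributes +1 009 774 mm⁴
  hole: d = -16.4366 mm → contributes −7702.26 mm⁴
Total I = 1 515 103 mm⁴.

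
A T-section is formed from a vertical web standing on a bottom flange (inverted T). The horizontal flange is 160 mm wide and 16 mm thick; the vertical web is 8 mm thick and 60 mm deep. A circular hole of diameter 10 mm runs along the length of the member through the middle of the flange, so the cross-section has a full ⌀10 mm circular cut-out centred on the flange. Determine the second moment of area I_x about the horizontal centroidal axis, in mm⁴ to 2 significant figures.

I_x ≈ 7.8 × 10⁵ mm⁴

Split into non-overlapping primitives; take the origin at the lower-left of the bounding box.
Flange: 160 × 16, A = 2 560 mm², y = 8 mm, Ī = 54 613 mm⁴.
Web: 8 × 60, A = 480 mm², y = 46 mm, Ī = 144 000 mm⁴.
Hole (subtracted): ⌀10, A = 78.54 mm², y = 8 mm, Ī = 490.9 mm⁴.
Centroid: ȳ = ΣA·y / ΣA = 14.16 mm.
Transfer each piece to the horizontal centroidal axis using Ī + A·d² with d = y − 14.16:
  flange: d = -6.159 mm → contributes +151 726 mm⁴
  web: d = 31.84 mm → contributes +630 644 mm⁴
  hole: d = -6.159 mm → contributes −3 470 mm⁴
Total I = 778 900 mm⁴.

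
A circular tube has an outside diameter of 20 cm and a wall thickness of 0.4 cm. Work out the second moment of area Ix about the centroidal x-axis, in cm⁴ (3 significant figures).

Ix ≈ 1180 cm⁴

Break the section into simple shapes (no overlaps), measuring from the bottom-left corner of the bounding box.
Outer circle: ⌀20, A = 314.16 cm², y = 10 cm, Ī = 7 854 cm⁴.
Bore (subtracted): ⌀19.2, A = 289.53 cm², y = 10 cm, Ī = 6670.8 cm⁴.
By symmetry the centroid is at mid-height, ȳ = 10 cm.
All pieces are centred on the centroidal x-axis, so I = ΣĪ (holes subtracted) = 1183.2 cm⁴.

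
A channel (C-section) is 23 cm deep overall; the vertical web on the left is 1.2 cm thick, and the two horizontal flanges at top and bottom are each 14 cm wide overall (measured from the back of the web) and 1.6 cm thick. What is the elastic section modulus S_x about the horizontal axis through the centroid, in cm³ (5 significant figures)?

Decompose the section into non-overlapping parts with the origin at the bottom-left of its bounding rectangle.
Web: 1.2 × 23, A = 27.6 cm², y = 11.5 cm, Ī = 1216.7 cm⁴.
Top flange (beyond web): 12.8 × 1.6, A = 20.48 cm², y = 22.2 cm, Ī = 4.369067 cm⁴.
Bottom flange (beyond web): 12.8 × 1.6, A = 20.48 cm², y = 0.8 cm, Ī = 4.369067 cm⁴.
By symmetry the centroid is at mid-height, ȳ = 11.5 cm.
Transfer each piece to the horizontal axis through the centroid using Ī + A·d² with d = y − 11.5:
  web: d = 0 cm → contributes +1216.7 cm⁴
  top flange (beyond web): d = 10.7 cm → contributes +2349.124 cm⁴
  bottom flange (beyond web): d = -10.7 cm → contributes +2349.124 cm⁴
Total I = 5914.949 cm⁴.
Extreme fibre distance c = 11.5 cm; S = I/c = 514.3434 cm³.

S_x ≈ 514.34 cm³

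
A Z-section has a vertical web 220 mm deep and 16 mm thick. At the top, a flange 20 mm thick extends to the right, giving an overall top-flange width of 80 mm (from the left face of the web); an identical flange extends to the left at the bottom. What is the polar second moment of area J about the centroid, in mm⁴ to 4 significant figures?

Split into non-overlapping primitives; take the origin at the lower-left of the bounding box.
Web: 16 × 220, A = 3 520 mm², y = 110 mm, Ī = 14 197 333 mm⁴.
Top flange (beyond web): 64 × 20, A = 1 280 mm², y = 210 mm, Ī = 42666.7 mm⁴.
Bottom flange (beyond web): 64 × 20, A = 1 280 mm², y = 10 mm, Ī = 42666.7 mm⁴.
Centroid: ȳ = ΣA·y / ΣA = 110 mm.
Transfer each piece to the centroidal x-axis using Ī + A·d² with d = y − 110:
  web: d = 0 mm → contributes +14 197 333 mm⁴
  top flange (beyond web): d = 100 mm → contributes +12 842 667 mm⁴
  bottom flange (beyond web): d = -100 mm → contributes +12 842 667 mm⁴
Total I = 39 882 667 mm⁴.
For the y-axis: x̄ = 72 mm.
Repeating about the centroidal y-axis gives I_y = 5 044 907 mm⁴.
Polar second moment: J = I_x + I_y = 44 927 573 mm⁴.

J ≈ 4.493 × 10⁷ mm⁴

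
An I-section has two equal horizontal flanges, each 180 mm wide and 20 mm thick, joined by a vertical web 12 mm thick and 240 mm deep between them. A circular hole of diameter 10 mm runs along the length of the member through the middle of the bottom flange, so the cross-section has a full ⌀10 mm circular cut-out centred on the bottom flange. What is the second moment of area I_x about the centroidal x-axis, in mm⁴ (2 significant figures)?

Break the section into simple shapes (no overlaps), measuring from the bottom-left corner of the bounding box.
Bottom flange: 180 × 20, A = 3 600 mm², y = 10 mm, Ī = 120 000 mm⁴.
Web: 12 × 240, A = 2 880 mm², y = 140 mm, Ī = 13 824 000 mm⁴.
Top flange: 180 × 20, A = 3 600 mm², y = 270 mm, Ī = 120 000 mm⁴.
Hole (subtracted): ⌀10, A = 78.54 mm², y = 10 mm, Ī = 490.9 mm⁴.
Centroid: ȳ = ΣA·y / ΣA = 141 mm.
Transfer each piece to the centroidal x-axis using Ī + A·d² with d = y − 141:
  bottom flange: d = -131 mm → contributes +61 919 285 mm⁴
  web: d = -1.021 mm → contributes +13 827 001 mm⁴
  top flange: d = 129 mm → contributes +60 008 219 mm⁴
  hole: d = -131 mm → contributes −1 348 742 mm⁴
Total I = 134 405 763 mm⁴.

I_x ≈ 1.3 × 10⁸ mm⁴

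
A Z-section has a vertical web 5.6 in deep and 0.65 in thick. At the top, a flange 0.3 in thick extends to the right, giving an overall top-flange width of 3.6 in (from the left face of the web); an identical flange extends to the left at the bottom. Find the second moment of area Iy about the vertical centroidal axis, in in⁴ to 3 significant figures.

Split into non-overlapping primitives; take the origin at the lower-left of the bounding box.
Web: 0.65 × 5.6, A = 3.64 in², x = 3.275 in, Ī = 0.12816 in⁴.
Top flange (beyond web): 2.95 × 0.3, A = 0.885 in², x = 5.075 in, Ī = 0.64181 in⁴.
Bottom flange (beyond web): 2.95 × 0.3, A = 0.885 in², x = 1.475 in, Ī = 0.64181 in⁴.
Centroid: x̄ = ΣA·x / ΣA = 3.275 in.
Transfer each piece to the vertical centroidal axis using Ī + A·d² with d = x − 3.275:
  web: d = 0 in → contributes +0.12816 in⁴
  top flange (beyond web): d = 1.8 in → contributes +3.5092 in⁴
  bottom flange (beyond web): d = -1.8 in → contributes +3.5092 in⁴
Total I = 7.1466 in⁴.

Iy ≈ 7.15 in⁴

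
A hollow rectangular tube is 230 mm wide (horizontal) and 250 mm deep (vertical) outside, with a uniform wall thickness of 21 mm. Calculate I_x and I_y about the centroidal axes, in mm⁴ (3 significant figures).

I_x ≈ 1.58 × 10⁸ mm⁴, I_y ≈ 1.38 × 10⁸ mm⁴

Treat the section as a set of non-overlapping primitives; coordinates are from the bounding-box lower-left.
Outer rectangle: 230 × 250, A = 57 500 mm², y = 125 mm, Ī = 299 479 167 mm⁴.
Inner void (subtracted): 188 × 208, A = 39 104 mm², y = 125 mm, Ī = 140 982 955 mm⁴.
By symmetry the centroid is at mid-height, ȳ = 125 mm.
All pieces are centred on the centroidal x-axis, so I = ΣĪ (holes subtracted) = 158 496 212 mm⁴.
Repeating about the centroidal y-axis gives I_y = 138 304 852 mm⁴.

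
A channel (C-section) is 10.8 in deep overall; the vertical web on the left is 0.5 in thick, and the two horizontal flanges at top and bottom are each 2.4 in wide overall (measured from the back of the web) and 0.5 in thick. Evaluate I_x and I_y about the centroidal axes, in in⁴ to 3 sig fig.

I_x ≈ 103 in⁴, I_y ≈ 2.71 in⁴

Split into non-overlapping primitives; take the origin at the lower-left of the bounding box.
Web: 0.5 × 10.8, A = 5.4 in², y = 5.4 in, Ī = 52.488 in⁴.
Top flange (beyond web): 1.9 × 0.5, A = 0.95 in², y = 10.55 in, Ī = 0.019792 in⁴.
Bottom flange (beyond web): 1.9 × 0.5, A = 0.95 in², y = 0.25 in, Ī = 0.019792 in⁴.
By symmetry the centroid is at mid-height, ȳ = 5.4 in.
Transfer each piece to the centroidal x-axis using Ī + A·d² with d = y − 5.4:
  web: d = 0 in → contributes +52.488 in⁴
  top flange (beyond web): d = 5.15 in → contributes +25.216 in⁴
  bottom flange (beyond web): d = -5.15 in → contributes +25.216 in⁴
Total I = 102.92 in⁴.
For the y-axis: x̄ = 0.56233 in.
Repeating about the centroidal y-axis gives I_y = 2.708 in⁴.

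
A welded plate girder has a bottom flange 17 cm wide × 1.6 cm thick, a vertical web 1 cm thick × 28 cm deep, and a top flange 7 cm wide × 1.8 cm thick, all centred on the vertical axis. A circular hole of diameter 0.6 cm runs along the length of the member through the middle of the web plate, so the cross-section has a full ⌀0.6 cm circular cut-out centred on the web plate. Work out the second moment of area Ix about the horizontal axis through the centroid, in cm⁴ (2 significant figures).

Split into non-overlapping primitives; take the origin at the lower-left of the bounding box.
Bottom plate: 17 × 1.6, A = 27.2 cm², y = 0.8 cm, Ī = 5.803 cm⁴.
Web plate: 1 × 28, A = 28 cm², y = 15.6 cm, Ī = 1 829 cm⁴.
Top plate: 7 × 1.8, A = 12.6 cm², y = 30.5 cm, Ī = 3.402 cm⁴.
Hole (subtracted): ⌀0.6, A = 0.2827 cm², y = 15.6 cm, Ī = 0.006362 cm⁴.
Centroid: ȳ = ΣA·y / ΣA = 12.42 cm.
Transfer each piece to the horizontal axis through the centroid using Ī + A·d² with d = y − 12.42:
  bottom plate: d = -11.62 cm → contributes +3 677 cm⁴
  web plate: d = 3.182 cm → contributes +2 113 cm⁴
  top plate: d = 18.08 cm → contributes +4 123 cm⁴
  hole: d = 3.182 cm → contributes −2.869 cm⁴
Total I = 9 910 cm⁴.

Ix ≈ 9900 cm⁴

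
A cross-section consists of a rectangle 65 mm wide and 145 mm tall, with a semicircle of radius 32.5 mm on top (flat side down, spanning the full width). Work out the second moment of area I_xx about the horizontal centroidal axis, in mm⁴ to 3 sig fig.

Split into non-overlapping primitives; take the origin at the lower-left of the bounding box.
Rectangular body: 65 × 145, A = 9 425 mm², y = 72.5 mm, Ī = 16 513 385 mm⁴.
Semicircular cap: semicircle r = 32.5, A = 1659.2 mm², y = 158.79 mm, Ī = 122 452 mm⁴.
Centroid: ȳ = ΣA·y / ΣA = 85.417 mm.
Transfer each piece to the horizontal centroidal axis using Ī + A·d² with d = y − 85.417:
  rectangular body: d = -12.917 mm → contributes +18 085 937 mm⁴
  semicircular cap: d = 73.376 mm → contributes +9 055 500 mm⁴
Total I = 27 141 438 mm⁴.

I_xx ≈ 2.71 × 10⁷ mm⁴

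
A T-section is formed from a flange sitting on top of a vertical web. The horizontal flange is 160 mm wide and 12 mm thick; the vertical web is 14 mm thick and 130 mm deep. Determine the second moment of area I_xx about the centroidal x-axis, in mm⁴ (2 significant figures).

Split into non-overlapping primitives; take the origin at the lower-left of the bounding box.
Flange: 160 × 12, A = 1 920 mm², y = 136 mm, Ī = 23 040 mm⁴.
Web: 14 × 130, A = 1 820 mm², y = 65 mm, Ī = 2 563 167 mm⁴.
Centroid: ȳ = ΣA·y / ΣA = 101.4 mm.
Transfer each piece to the centroidal x-axis using Ī + A·d² with d = y − 101.4:
  flange: d = 34.55 mm → contributes +2 315 055 mm⁴
  web: d = -36.45 mm → contributes +4 981 117 mm⁴
Total I = 7 296 172 mm⁴.

I_xx ≈ 7.3 × 10⁶ mm⁴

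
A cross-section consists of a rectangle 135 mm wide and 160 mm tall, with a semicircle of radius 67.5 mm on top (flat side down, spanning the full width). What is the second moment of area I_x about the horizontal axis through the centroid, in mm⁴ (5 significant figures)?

Split into non-overlapping primitives; take the origin at the lower-left of the bounding box.
Rectangular body: 135 × 160, A = 21 600 mm², y = 80 mm, Ī = 46 080 000 mm⁴.
Semicircular cap: semicircle r = 67.5, A = 7156.941 mm², y = 188.6479 mm, Ī = 2 278 490 mm⁴.
Centroid: ȳ = ΣA·y / ΣA = 107.04 mm.
Transfer each piece to the horizontal axis through the centroid using Ī + A·d² with d = y − 107.04:
  rectangular body: d = -27.03996 mm → contributes +61 873 043 mm⁴
  semicircular cap: d = 81.60793 mm → contributes +49 942 673 mm⁴
Total I = 111 815 716 mm⁴.

I_x ≈ 1.1182 × 10⁸ mm⁴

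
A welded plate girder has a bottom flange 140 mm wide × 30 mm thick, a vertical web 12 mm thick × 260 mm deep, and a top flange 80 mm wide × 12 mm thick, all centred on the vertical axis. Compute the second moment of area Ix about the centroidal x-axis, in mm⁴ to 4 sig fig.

Decompose the section into non-overlapping parts with the origin at the bottom-left of its bounding rectangle.
Bottom plate: 140 × 30, A = 4 200 mm², y = 15 mm, Ī = 315 000 mm⁴.
Web plate: 12 × 260, A = 3 120 mm², y = 160 mm, Ī = 17 576 000 mm⁴.
Top plate: 80 × 12, A = 960 mm², y = 296 mm, Ī = 11 520 mm⁴.
Centroid: ȳ = ΣA·y / ΣA = 102.217 mm.
Transfer each piece to the centroidal x-axis using Ī + A·d² with d = y − 102.217:
  bottom plate: d = -87.2174 mm → contributes +32 263 868 mm⁴
  web plate: d = 57.7826 mm → contributes +27 993 149 mm⁴
  top plate: d = 193.783 mm → contributes +36 061 151 mm⁴
Total I = 96 318 169 mm⁴.

Ix ≈ 9.632 × 10⁷ mm⁴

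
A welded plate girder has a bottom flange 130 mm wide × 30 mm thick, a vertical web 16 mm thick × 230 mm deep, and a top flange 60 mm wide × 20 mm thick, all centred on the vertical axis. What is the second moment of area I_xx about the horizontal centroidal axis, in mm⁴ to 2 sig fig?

I_xx ≈ 8.7 × 10⁷ mm⁴

Split into non-overlapping primitives; take the origin at the lower-left of the bounding box.
Bottom plate: 130 × 30, A = 3 900 mm², y = 15 mm, Ī = 292 500 mm⁴.
Web plate: 16 × 230, A = 3 680 mm², y = 145 mm, Ī = 16 222 667 mm⁴.
Top plate: 60 × 20, A = 1 200 mm², y = 270 mm, Ī = 40 000 mm⁴.
Centroid: ȳ = ΣA·y / ΣA = 104.3 mm.
Transfer each piece to the horizontal centroidal axis using Ī + A·d² with d = y − 104.3:
  bottom plate: d = -89.34 mm → contributes +31 420 466 mm⁴
  web plate: d = 40.66 mm → contributes +22 306 751 mm⁴
  top plate: d = 165.7 mm → contributes +32 972 118 mm⁴
Total I = 86 699 335 mm⁴.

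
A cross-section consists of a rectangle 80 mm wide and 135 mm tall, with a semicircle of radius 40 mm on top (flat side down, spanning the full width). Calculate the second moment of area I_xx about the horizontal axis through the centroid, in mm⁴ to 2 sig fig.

Break the section into simple shapes (no overlaps), measuring from the bottom-left corner of the bounding box.
Rectangular body: 80 × 135, A = 10 800 mm², y = 67.5 mm, Ī = 16 402 500 mm⁴.
Semicircular cap: semicircle r = 40, A = 2 513 mm², y = 152 mm, Ī = 280 978 mm⁴.
Centroid: ȳ = ΣA·y / ΣA = 83.45 mm.
Transfer each piece to the horizontal axis through the centroid using Ī + A·d² with d = y − 83.45:
  rectangular body: d = -15.95 mm → contributes +19 149 166 mm⁴
  semicircular cap: d = 68.53 mm → contributes +12 083 905 mm⁴
Total I = 31 233 071 mm⁴.

I_xx ≈ 3.1 × 10⁷ mm⁴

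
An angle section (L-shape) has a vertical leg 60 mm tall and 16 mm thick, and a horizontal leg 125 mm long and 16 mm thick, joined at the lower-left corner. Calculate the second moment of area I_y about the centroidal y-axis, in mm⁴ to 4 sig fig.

I_y ≈ 4.166 × 10⁶ mm⁴

Decompose the section into non-overlapping parts with the origin at the bottom-left of its bounding rectangle.
Vertical leg: 16 × 60, A = 960 mm², x = 8 mm, Ī = 20 480 mm⁴.
Horizontal leg (remainder): 109 × 16, A = 1 744 mm², x = 70.5 mm, Ī = 1 726 705 mm⁴.
Centroid: x̄ = ΣA·x / ΣA = 48.3107 mm.
Transfer each piece to the centroidal y-axis using Ī + A·d² with d = x − 48.3107:
  vertical leg: d = -40.3107 mm → contributes +1 580 431 mm⁴
  horizontal leg (remainder): d = 22.1893 mm → contributes +2 585 394 mm⁴
Total I = 4 165 824 mm⁴.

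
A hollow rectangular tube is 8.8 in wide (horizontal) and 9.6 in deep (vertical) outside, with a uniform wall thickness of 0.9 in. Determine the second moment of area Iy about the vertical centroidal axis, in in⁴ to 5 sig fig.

Iy ≈ 322.23 in⁴

Treat the section as a set of non-overlapping primitives; coordinates are from the bounding-box lower-left.
Outer rectangle: 8.8 × 9.6, A = 84.48 in², x = 4.4 in, Ī = 545.1776 in⁴.
Inner void (subtracted): 7 × 7.8, A = 54.6 in², x = 4.4 in, Ī = 222.95 in⁴.
By symmetry the centroid is at mid-width, x̄ = 4.4 in.
All pieces are centred on the vertical centroidal axis, so I = ΣĪ (holes subtracted) = 322.2276 in⁴.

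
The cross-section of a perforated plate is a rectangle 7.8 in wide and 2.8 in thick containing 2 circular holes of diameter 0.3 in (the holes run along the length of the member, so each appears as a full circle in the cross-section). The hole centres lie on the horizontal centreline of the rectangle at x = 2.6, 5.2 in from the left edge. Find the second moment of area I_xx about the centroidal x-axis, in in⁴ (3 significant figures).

I_xx ≈ 14.3 in⁴

Treat the section as a set of non-overlapping primitives; coordinates are from the bounding-box lower-left.
Plate: 7.8 × 2.8, A = 21.84 in², y = 1.4 in, Ī = 14.269 in⁴.
Hole 1 (subtracted): ⌀0.3, A = 0.070686 in², y = 1.4 in, Ī = 0.00039761 in⁴.
Hole 2 (subtracted): ⌀0.3, A = 0.070686 in², y = 1.4 in, Ī = 0.00039761 in⁴.
By symmetry the centroid is at mid-height, ȳ = 1.4 in.
All pieces are centred on the centroidal x-axis, so I = ΣĪ (holes subtracted) = 14.268 in⁴.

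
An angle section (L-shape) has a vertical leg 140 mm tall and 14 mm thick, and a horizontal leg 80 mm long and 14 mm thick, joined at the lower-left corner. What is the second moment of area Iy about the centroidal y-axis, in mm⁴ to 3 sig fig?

Break the section into simple shapes (no overlaps), measuring from the bottom-left corner of the bounding box.
Vertical leg: 14 × 140, A = 1 960 mm², x = 7 mm, Ī = 32 013 mm⁴.
Horizontal leg (remainder): 66 × 14, A = 924 mm², x = 47 mm, Ī = 335 412 mm⁴.
Centroid: x̄ = ΣA·x / ΣA = 19.816 mm.
Transfer each piece to the centroidal y-axis using Ī + A·d² with d = x − 19.816:
  vertical leg: d = -12.816 mm → contributes +353 920 mm⁴
  horizontal leg (remainder): d = 27.184 mm → contributes +1 018 244 mm⁴
Total I = 1 372 163 mm⁴.

Iy ≈ 1.37 × 10⁶ mm⁴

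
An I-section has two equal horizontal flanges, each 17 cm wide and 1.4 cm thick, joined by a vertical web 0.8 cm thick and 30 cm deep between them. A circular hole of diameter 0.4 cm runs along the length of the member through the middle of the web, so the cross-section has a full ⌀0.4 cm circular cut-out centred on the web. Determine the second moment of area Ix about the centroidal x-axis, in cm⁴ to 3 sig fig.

Ix ≈ 1.35 × 10⁴ cm⁴

Split into non-overlapping primitives; take the origin at the lower-left of the bounding box.
Bottom flange: 17 × 1.4, A = 23.8 cm², y = 0.7 cm, Ī = 3.8873 cm⁴.
Web: 0.8 × 30, A = 24 cm², y = 16.4 cm, Ī = 1 800 cm⁴.
Top flange: 17 × 1.4, A = 23.8 cm², y = 32.1 cm, Ī = 3.8873 cm⁴.
Hole (subtracted): ⌀0.4, A = 0.12566 cm², y = 16.4 cm, Ī = 0.0012566 cm⁴.
By symmetry the centroid is at mid-height, ȳ = 16.4 cm.
Transfer each piece to the centroidal x-axis using Ī + A·d² with d = y − 16.4:
  bottom flange: d = -15.7 cm → contributes +5870.3 cm⁴
  web: d = 0 cm → contributes +1 800 cm⁴
  top flange: d = 15.7 cm → contributes +5870.3 cm⁴
  hole: d = 0 cm → contributes −0.0012566 cm⁴
Total I = 13 541 cm⁴.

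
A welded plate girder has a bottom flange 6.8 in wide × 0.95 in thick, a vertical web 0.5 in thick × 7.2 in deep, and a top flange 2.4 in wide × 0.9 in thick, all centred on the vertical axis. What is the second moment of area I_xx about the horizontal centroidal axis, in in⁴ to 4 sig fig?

Decompose the section into non-overlapping parts with the origin at the bottom-left of its bounding rectangle.
Bottom plate: 6.8 × 0.95, A = 6.46 in², y = 0.475 in, Ī = 0.485846 in⁴.
Web plate: 0.5 × 7.2, A = 3.6 in², y = 4.55 in, Ī = 15.552 in⁴.
Top plate: 2.4 × 0.9, A = 2.16 in², y = 8.6 in, Ī = 0.1458 in⁴.
Centroid: ȳ = ΣA·y / ΣA = 3.11166 in.
Transfer each piece to the horizontal centroidal axis using Ī + A·d² with d = y − 3.11166:
  bottom plate: d = -2.63666 in → contributes +45.3957 in⁴
  web plate: d = 1.43834 in → contributes +22.9997 in⁴
  top plate: d = 5.48834 in → contributes +65.209 in⁴
Total I = 133.604 in⁴.

I_xx ≈ 133.6 in⁴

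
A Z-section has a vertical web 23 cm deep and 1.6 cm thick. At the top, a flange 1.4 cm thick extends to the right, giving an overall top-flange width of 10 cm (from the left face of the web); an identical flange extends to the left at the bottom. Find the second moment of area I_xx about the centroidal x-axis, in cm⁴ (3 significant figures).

I_xx ≈ 4370 cm⁴

Treat the section as a set of non-overlapping primitives; coordinates are from the bounding-box lower-left.
Web: 1.6 × 23, A = 36.8 cm², y = 11.5 cm, Ī = 1622.3 cm⁴.
Top flange (beyond web): 8.4 × 1.4, A = 11.76 cm², y = 22.3 cm, Ī = 1.9208 cm⁴.
Bottom flange (beyond web): 8.4 × 1.4, A = 11.76 cm², y = 0.7 cm, Ī = 1.9208 cm⁴.
Centroid: ȳ = ΣA·y / ΣA = 11.5 cm.
Transfer each piece to the centroidal x-axis using Ī + A·d² with d = y − 11.5:
  web: d = 0 cm → contributes +1622.3 cm⁴
  top flange (beyond web): d = 10.8 cm → contributes +1373.6 cm⁴
  bottom flange (beyond web): d = -10.8 cm → contributes +1373.6 cm⁴
Total I = 4369.5 cm⁴.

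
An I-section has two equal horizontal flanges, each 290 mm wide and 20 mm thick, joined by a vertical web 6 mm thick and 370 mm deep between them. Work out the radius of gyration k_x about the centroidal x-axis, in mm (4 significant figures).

k_x ≈ 183.8 mm

Split into non-overlapping primitives; take the origin at the lower-left of the bounding box.
Bottom flange: 290 × 20, A = 5 800 mm², y = 10 mm, Ī = 193 333 mm⁴.
Web: 6 × 370, A = 2 220 mm², y = 205 mm, Ī = 25 326 500 mm⁴.
Top flange: 290 × 20, A = 5 800 mm², y = 400 mm, Ī = 193 333 mm⁴.
By symmetry the centroid is at mid-height, ȳ = 205 mm.
Transfer each piece to the centroidal x-axis using Ī + A·d² with d = y − 205:
  bottom flange: d = -195 mm → contributes +220 738 333 mm⁴
  web: d = 0 mm → contributes +25 326 500 mm⁴
  top flange: d = 195 mm → contributes +220 738 333 mm⁴
Total I = 466 803 167 mm⁴.
Radius of gyration: k = √(I/A) = √(466 803 167 / 13 820) = 183.786 mm.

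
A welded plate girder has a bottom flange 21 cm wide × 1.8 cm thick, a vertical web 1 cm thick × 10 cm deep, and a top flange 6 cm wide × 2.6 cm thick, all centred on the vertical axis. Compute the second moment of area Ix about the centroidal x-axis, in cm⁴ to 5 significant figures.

Treat the section as a set of non-overlapping primitives; coordinates are from the bounding-box lower-left.
Bottom plate: 21 × 1.8, A = 37.8 cm², y = 0.9 cm, Ī = 10.206 cm⁴.
Web plate: 1 × 10, A = 10 cm², y = 6.8 cm, Ī = 83.33333 cm⁴.
Top plate: 6 × 2.6, A = 15.6 cm², y = 13.1 cm, Ī = 8.788 cm⁴.
Centroid: ȳ = ΣA·y / ΣA = 4.832492 cm.
Transfer each piece to the centroidal x-axis using Ī + A·d² with d = y − 4.832492:
  bottom plate: d = -3.932492 cm → contributes +594.7639 cm⁴
  web plate: d = 1.967508 cm → contributes +122.0442 cm⁴
  top plate: d = 8.267508 cm → contributes +1075.074 cm⁴
Total I = 1791.882 cm⁴.

Ix ≈ 1791.9 cm⁴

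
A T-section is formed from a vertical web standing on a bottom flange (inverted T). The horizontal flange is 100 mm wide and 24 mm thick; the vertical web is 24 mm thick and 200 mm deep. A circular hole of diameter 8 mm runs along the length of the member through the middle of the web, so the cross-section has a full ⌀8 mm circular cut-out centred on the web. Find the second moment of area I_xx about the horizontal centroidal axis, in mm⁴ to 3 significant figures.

Treat the section as a set of non-overlapping primitives; coordinates are from the bounding-box lower-left.
Flange: 100 × 24, A = 2 400 mm², y = 12 mm, Ī = 115 200 mm⁴.
Web: 24 × 200, A = 4 800 mm², y = 124 mm, Ī = 16 000 000 mm⁴.
Hole (subtracted): ⌀8, A = 50.265 mm², y = 124 mm, Ī = 201.06 mm⁴.
Centroid: ȳ = ΣA·y / ΣA = 86.404 mm.
Transfer each piece to the horizontal centroidal axis using Ī + A·d² with d = y − 86.404:
  flange: d = -74.404 mm → contributes +13 401 563 mm⁴
  web: d = 37.596 mm → contributes +22 784 533 mm⁴
  hole: d = 37.596 mm → contributes −71 249 mm⁴
Total I = 36 114 847 mm⁴.

I_xx ≈ 3.61 × 10⁷ mm⁴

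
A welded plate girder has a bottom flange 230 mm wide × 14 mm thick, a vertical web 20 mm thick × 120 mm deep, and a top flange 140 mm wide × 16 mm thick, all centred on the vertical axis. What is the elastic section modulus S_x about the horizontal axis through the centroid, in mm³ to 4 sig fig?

S_x ≈ 3.245 × 10⁵ mm³

Treat the section as a set of non-overlapping primitives; coordinates are from the bounding-box lower-left.
Bottom plate: 230 × 14, A = 3 220 mm², y = 7 mm, Ī = 52593.3 mm⁴.
Web plate: 20 × 120, A = 2 400 mm², y = 74 mm, Ī = 2 880 000 mm⁴.
Top plate: 140 × 16, A = 2 240 mm², y = 142 mm, Ī = 47786.7 mm⁴.
Centroid: ȳ = ΣA·y / ΣA = 65.9313 mm.
Transfer each piece to the horizontal axis through the centroid using Ī + A·d² with d = y − 65.9313:
  bottom plate: d = -58.9313 mm → contributes +11 235 324 mm⁴
  web plate: d = 8.0687 mm → contributes +3 036 249 mm⁴
  top plate: d = 76.0687 mm → contributes +13 009 429 mm⁴
Total I = 27 281 003 mm⁴.
Extreme fibre distance c = 84.0687 mm; S = I/c = 324 508 mm³.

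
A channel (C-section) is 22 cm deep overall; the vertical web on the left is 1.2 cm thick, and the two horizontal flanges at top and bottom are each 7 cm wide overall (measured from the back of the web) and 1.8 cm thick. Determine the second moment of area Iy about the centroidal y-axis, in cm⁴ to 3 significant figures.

Iy ≈ 205 cm⁴

Treat the section as a set of non-overlapping primitives; coordinates are from the bounding-box lower-left.
Web: 1.2 × 22, A = 26.4 cm², x = 0.6 cm, Ī = 3.168 cm⁴.
Top flange (beyond web): 5.8 × 1.8, A = 10.44 cm², x = 4.1 cm, Ī = 29.267 cm⁴.
Bottom flange (beyond web): 5.8 × 1.8, A = 10.44 cm², x = 4.1 cm, Ī = 29.267 cm⁴.
Centroid: x̄ = ΣA·x / ΣA = 2.1457 cm.
Transfer each piece to the centroidal y-axis using Ī + A·d² with d = x − 2.1457:
  web: d = -1.5457 cm → contributes +66.241 cm⁴
  top flange (beyond web): d = 1.9543 cm → contributes +69.141 cm⁴
  bottom flange (beyond web): d = 1.9543 cm → contributes +69.141 cm⁴
Total I = 204.52 cm⁴.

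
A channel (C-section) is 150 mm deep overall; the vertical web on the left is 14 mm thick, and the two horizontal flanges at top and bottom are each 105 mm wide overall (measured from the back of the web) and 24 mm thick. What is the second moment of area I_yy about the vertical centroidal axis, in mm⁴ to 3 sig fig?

Split into non-overlapping primitives; take the origin at the lower-left of the bounding box.
Web: 14 × 150, A = 2 100 mm², x = 7 mm, Ī = 34 300 mm⁴.
Top flange (beyond web): 91 × 24, A = 2 184 mm², x = 59.5 mm, Ī = 1 507 142 mm⁴.
Bottom flange (beyond web): 91 × 24, A = 2 184 mm², x = 59.5 mm, Ī = 1 507 142 mm⁴.
Centroid: x̄ = ΣA·x / ΣA = 42.455 mm.
Transfer each piece to the vertical centroidal axis using Ī + A·d² with d = x − 42.455:
  web: d = -35.455 mm → contributes +2 674 052 mm⁴
  top flange (beyond web): d = 17.045 mm → contributes +2 141 698 mm⁴
  bottom flange (beyond web): d = 17.045 mm → contributes +2 141 698 mm⁴
Total I = 6 957 448 mm⁴.

I_yy ≈ 6.96 × 10⁶ mm⁴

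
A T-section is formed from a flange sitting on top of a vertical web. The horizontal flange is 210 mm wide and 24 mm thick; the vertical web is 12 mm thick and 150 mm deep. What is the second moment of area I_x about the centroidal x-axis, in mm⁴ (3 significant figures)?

I_x ≈ 1.37 × 10⁷ mm⁴

Decompose the section into non-overlapping parts with the origin at the bottom-left of its bounding rectangle.
Flange: 210 × 24, A = 5 040 mm², y = 162 mm, Ī = 241 920 mm⁴.
Web: 12 × 150, A = 1 800 mm², y = 75 mm, Ī = 3 375 000 mm⁴.
Centroid: ȳ = ΣA·y / ΣA = 139.11 mm.
Transfer each piece to the centroidal x-axis using Ī + A·d² with d = y − 139.11:
  flange: d = 22.895 mm → contributes +2 883 732 mm⁴
  web: d = -64.105 mm → contributes +10 772 073 mm⁴
Total I = 13 655 804 mm⁴.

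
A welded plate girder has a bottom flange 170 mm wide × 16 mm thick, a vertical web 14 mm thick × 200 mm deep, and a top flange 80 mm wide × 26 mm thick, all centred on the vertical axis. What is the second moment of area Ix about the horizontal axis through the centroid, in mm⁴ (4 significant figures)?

Ix ≈ 6.734 × 10⁷ mm⁴

Break the section into simple shapes (no overlaps), measuring from the bottom-left corner of the bounding box.
Bottom plate: 170 × 16, A = 2 720 mm², y = 8 mm, Ī = 58026.7 mm⁴.
Web plate: 14 × 200, A = 2 800 mm², y = 116 mm, Ī = 9 333 333 mm⁴.
Top plate: 80 × 26, A = 2 080 mm², y = 229 mm, Ī = 117 173 mm⁴.
Centroid: ȳ = ΣA·y / ΣA = 108.274 mm.
Transfer each piece to the horizontal axis through the centroid using Ī + A·d² with d = y − 108.274:
  bottom plate: d = -100.274 mm → contributes +27 407 115 mm⁴
  web plate: d = 7.72632 mm → contributes +9 500 482 mm⁴
  top plate: d = 120.726 mm → contributes +30 432 847 mm⁴
Total I = 67 340 444 mm⁴.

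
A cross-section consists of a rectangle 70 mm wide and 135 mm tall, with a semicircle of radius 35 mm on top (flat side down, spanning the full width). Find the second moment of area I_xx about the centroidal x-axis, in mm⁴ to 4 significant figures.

Split into non-overlapping primitives; take the origin at the lower-left of the bounding box.
Rectangular body: 70 × 135, A = 9 450 mm², y = 67.5 mm, Ī = 14 352 188 mm⁴.
Semicircular cap: semicircle r = 35, A = 1924.23 mm², y = 149.854 mm, Ī = 164 704 mm⁴.
Centroid: ȳ = ΣA·y / ΣA = 81.4323 mm.
Transfer each piece to the centroidal x-axis using Ī + A·d² with d = y − 81.4323:
  rectangular body: d = -13.9323 mm → contributes +16 186 504 mm⁴
  semicircular cap: d = 68.4222 mm → contributes +9 173 156 mm⁴
Total I = 25 359 660 mm⁴.

I_xx ≈ 2.536 × 10⁷ mm⁴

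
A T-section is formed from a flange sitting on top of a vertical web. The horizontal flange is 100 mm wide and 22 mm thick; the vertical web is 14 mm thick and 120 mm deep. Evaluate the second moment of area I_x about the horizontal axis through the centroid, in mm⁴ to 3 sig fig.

I_x ≈ 6.91 × 10⁶ mm⁴

Decompose the section into non-overlapping parts with the origin at the bottom-left of its bounding rectangle.
Flange: 100 × 22, A = 2 200 mm², y = 131 mm, Ī = 88 733 mm⁴.
Web: 14 × 120, A = 1 680 mm², y = 60 mm, Ī = 2 016 000 mm⁴.
Centroid: ȳ = ΣA·y / ΣA = 100.26 mm.
Transfer each piece to the horizontal axis through the centroid using Ī + A·d² with d = y − 100.26:
  flange: d = 30.742 mm → contributes +2 167 925 mm⁴
  web: d = -40.258 mm → contributes +4 738 751 mm⁴
Total I = 6 906 676 mm⁴.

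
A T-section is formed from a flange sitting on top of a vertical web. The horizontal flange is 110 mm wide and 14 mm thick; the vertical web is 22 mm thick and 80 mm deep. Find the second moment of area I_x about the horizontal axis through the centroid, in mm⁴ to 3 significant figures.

I_x ≈ 2.78 × 10⁶ mm⁴

Split into non-overlapping primitives; take the origin at the lower-left of the bounding box.
Flange: 110 × 14, A = 1 540 mm², y = 87 mm, Ī = 25 153 mm⁴.
Web: 22 × 80, A = 1 760 mm², y = 40 mm, Ī = 938 667 mm⁴.
Centroid: ȳ = ΣA·y / ΣA = 61.933 mm.
Transfer each piece to the horizontal axis through the centroid using Ī + A·d² with d = y − 61.933:
  flange: d = 25.067 mm → contributes +992 794 mm⁴
  web: d = -21.933 mm → contributes +1 785 352 mm⁴
Total I = 2 778 145 mm⁴.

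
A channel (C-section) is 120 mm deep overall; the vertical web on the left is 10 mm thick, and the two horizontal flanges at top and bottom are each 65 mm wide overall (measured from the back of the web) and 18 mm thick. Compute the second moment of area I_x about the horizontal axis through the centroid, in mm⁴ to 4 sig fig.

I_x ≈ 6.643 × 10⁶ mm⁴

Decompose the section into non-overlapping parts with the origin at the bottom-left of its bounding rectangle.
Web: 10 × 120, A = 1 200 mm², y = 60 mm, Ī = 1 440 000 mm⁴.
Top flange (beyond web): 55 × 18, A = 990 mm², y = 111 mm, Ī = 26 730 mm⁴.
Bottom flange (beyond web): 55 × 18, A = 990 mm², y = 9 mm, Ī = 26 730 mm⁴.
By symmetry the centroid is at mid-height, ȳ = 60 mm.
Transfer each piece to the horizontal axis through the centroid using Ī + A·d² with d = y − 60:
  web: d = 0 mm → contributes +1 440 000 mm⁴
  top flange (beyond web): d = 51 mm → contributes +2 601 720 mm⁴
  bottom flange (beyond web): d = -51 mm → contributes +2 601 720 mm⁴
Total I = 6 643 440 mm⁴.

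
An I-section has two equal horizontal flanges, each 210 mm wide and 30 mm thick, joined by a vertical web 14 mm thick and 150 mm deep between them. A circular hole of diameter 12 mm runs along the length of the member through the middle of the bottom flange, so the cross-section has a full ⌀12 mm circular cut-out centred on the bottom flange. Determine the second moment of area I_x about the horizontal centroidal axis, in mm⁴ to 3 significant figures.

I_x ≈ 1.06 × 10⁸ mm⁴

Break the section into simple shapes (no overlaps), measuring from the bottom-left corner of the bounding box.
Bottom flange: 210 × 30, A = 6 300 mm², y = 15 mm, Ī = 472 500 mm⁴.
Web: 14 × 150, A = 2 100 mm², y = 105 mm, Ī = 3 937 500 mm⁴.
Top flange: 210 × 30, A = 6 300 mm², y = 195 mm, Ī = 472 500 mm⁴.
Hole (subtracted): ⌀12, A = 113.1 mm², y = 15 mm, Ī = 1017.9 mm⁴.
Centroid: ȳ = ΣA·y / ΣA = 105.7 mm.
Transfer each piece to the horizontal centroidal axis using Ī + A·d² with d = y − 105.7:
  bottom flange: d = -90.698 mm → contributes +52 296 874 mm⁴
  web: d = -0.6978 mm → contributes +3 938 523 mm⁴
  top flange: d = 89.302 mm → contributes +50 714 261 mm⁴
  hole: d = -90.698 mm → contributes −931 367 mm⁴
Total I = 106 018 291 mm⁴.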